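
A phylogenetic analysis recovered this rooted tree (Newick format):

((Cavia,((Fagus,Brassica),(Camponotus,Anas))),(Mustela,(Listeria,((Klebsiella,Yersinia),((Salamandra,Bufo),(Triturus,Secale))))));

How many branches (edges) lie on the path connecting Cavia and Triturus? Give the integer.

8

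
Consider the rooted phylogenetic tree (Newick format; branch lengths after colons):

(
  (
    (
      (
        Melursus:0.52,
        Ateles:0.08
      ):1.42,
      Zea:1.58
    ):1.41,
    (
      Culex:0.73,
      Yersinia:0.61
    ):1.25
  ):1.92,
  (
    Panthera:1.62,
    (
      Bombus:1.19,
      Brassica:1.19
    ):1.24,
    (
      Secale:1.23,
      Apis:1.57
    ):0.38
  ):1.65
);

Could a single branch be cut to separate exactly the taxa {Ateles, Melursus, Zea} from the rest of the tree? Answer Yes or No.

Yes

The most recent common ancestor of these taxa subtends ((Melursus,Ateles),Zea).
That clade has exactly 3 tips — every listed taxon and nothing else — so the group is monophyletic.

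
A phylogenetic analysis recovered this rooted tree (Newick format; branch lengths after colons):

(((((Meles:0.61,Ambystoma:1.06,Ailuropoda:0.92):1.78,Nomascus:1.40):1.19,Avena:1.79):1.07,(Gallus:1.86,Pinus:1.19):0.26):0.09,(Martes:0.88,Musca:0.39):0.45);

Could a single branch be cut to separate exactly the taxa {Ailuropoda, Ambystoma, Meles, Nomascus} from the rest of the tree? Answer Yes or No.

Yes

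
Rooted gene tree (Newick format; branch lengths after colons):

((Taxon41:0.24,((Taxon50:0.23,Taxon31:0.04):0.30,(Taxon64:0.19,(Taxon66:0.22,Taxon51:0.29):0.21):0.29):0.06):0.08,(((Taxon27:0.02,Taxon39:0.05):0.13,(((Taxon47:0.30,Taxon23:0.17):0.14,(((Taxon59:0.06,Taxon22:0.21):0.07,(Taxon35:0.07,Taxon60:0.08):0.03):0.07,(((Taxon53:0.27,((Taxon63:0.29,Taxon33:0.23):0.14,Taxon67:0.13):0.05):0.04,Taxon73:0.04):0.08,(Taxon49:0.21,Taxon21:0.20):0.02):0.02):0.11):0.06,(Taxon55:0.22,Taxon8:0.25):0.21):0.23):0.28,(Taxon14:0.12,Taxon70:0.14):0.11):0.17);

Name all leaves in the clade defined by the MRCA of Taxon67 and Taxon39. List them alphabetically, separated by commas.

Taxon21, Taxon22, Taxon23, Taxon27, Taxon33, Taxon35, Taxon39, Taxon47, Taxon49, Taxon53, Taxon55, Taxon59, Taxon60, Taxon63, Taxon67, Taxon73, Taxon8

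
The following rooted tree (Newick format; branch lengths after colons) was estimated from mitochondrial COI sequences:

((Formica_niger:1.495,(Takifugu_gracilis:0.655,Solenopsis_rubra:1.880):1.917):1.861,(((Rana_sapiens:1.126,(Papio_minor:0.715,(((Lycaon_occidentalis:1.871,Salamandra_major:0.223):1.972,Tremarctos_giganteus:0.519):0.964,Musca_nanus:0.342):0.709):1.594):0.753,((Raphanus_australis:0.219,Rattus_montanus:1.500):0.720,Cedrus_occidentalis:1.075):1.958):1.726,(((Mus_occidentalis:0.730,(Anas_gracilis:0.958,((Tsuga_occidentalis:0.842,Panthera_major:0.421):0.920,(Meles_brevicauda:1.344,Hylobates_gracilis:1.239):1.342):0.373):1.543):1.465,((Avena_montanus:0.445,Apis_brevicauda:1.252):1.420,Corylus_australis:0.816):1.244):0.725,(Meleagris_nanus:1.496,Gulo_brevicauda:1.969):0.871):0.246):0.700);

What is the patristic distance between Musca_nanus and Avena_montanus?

9.204

The path runs Musca_nanus → … → MRCA → … → Avena_montanus; the MRCA is the node subtending (((Rana_sapiens,(Papio_minor,(((Lycaon_occidentalis,Salamandra_major),Tremarctos_giganteus),Musca_nanus))),((Raphanus_australis,Rattus_montanus),Cedrus_occidentalis)),(((Mus_occidentalis,(Anas_gracilis,((Tsuga_occidentalis,Panthera_major),(Meles_brevicauda,Hylobates_gracilis)))),((Avena_montanus,Apis_brevicauda),Corylus_australis)),(Meleagris_nanus,Gulo_brevicauda))).
Branch lengths along that path: 0.342 + 0.709 + 1.594 + 0.753 + 1.726 + 0.246 + 0.725 + 1.244 + 1.420 + 0.445 = 9.204.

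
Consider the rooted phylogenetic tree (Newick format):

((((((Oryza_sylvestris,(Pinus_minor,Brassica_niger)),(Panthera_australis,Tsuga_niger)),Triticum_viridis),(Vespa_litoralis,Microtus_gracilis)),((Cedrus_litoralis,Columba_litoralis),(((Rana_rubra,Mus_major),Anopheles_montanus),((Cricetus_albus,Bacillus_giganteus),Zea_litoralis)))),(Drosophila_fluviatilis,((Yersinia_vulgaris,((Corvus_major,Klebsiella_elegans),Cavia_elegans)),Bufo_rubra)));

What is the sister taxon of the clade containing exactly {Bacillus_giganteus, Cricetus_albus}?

Zea_litoralis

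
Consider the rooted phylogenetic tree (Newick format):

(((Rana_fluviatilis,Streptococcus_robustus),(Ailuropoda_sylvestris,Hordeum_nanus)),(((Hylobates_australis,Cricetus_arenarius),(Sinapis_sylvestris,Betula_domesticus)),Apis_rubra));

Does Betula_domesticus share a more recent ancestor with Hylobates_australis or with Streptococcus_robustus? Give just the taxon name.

Hylobates_australis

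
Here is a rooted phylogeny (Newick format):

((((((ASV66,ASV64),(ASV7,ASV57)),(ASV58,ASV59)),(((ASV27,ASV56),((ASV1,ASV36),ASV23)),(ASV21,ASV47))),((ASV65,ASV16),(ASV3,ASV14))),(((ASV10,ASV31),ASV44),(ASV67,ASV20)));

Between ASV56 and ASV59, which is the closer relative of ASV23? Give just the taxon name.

ASV56

The MRCA of ASV23 and ASV56 subtends ((ASV27,ASV56),((ASV1,ASV36),ASV23)) (5 taxa).
The MRCA of ASV23 and ASV59 subtends ((((ASV66,ASV64),(ASV7,ASV57)),(ASV58,ASV59)),(((ASV27,ASV56),((ASV1,ASV36),ASV23)),(ASV21,ASV47))) (13 taxa).
The first is nested inside the second, so ASV23 shares a more recent common ancestor with ASV56.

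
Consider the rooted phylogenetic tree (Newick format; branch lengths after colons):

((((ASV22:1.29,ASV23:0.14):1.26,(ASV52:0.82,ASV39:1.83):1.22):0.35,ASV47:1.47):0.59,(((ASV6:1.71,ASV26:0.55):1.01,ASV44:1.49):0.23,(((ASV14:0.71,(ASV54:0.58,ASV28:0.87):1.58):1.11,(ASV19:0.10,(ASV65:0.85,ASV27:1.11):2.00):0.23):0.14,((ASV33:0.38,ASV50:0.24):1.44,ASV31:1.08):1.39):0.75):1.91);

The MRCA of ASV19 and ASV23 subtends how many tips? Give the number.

The MRCA of ASV19 and ASV23 is the root, so the clade is the entire tree.
That clade contains 17 terminal taxa: ASV14, ASV19, ASV22, ASV23, ASV26, ASV27, ASV28, ASV31, ASV33, ASV39, ASV44, ASV47, ASV50, ASV52, ASV54, ASV6, ASV65.

17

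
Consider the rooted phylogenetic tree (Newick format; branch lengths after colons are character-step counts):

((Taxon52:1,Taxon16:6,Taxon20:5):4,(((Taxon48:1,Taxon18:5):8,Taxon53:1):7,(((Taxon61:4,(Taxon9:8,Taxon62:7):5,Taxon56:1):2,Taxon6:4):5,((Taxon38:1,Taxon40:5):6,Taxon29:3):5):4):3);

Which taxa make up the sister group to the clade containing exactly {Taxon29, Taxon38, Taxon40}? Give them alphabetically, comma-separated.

The clade containing exactly {Taxon29, Taxon38, Taxon40} attaches to the tree at the node subtending (((Taxon61,(Taxon9,Taxon62),Taxon56),Taxon6),((Taxon38,Taxon40),Taxon29)).
The other lineage descending from that same node — the sister group — is ((Taxon61,(Taxon9,Taxon62),Taxon56),Taxon6); its 5 tips in alphabetical order are the answer.

Taxon56, Taxon6, Taxon61, Taxon62, Taxon9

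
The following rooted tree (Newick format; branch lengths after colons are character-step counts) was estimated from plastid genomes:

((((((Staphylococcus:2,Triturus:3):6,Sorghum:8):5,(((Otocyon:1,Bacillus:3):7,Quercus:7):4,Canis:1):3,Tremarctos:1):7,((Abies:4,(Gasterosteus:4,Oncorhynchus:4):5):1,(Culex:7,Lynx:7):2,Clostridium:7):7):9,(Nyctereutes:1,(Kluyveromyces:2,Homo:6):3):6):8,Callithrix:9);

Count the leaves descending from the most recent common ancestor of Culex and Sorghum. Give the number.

The MRCA of Culex and Sorghum is the node subtending ((((Staphylococcus,Triturus),Sorghum),(((Otocyon,Bacillus),Quercus),Canis),Tremarctos),((Abies,(Gasterosteus,Oncorhynchus)),(Culex,Lynx),Clostridium)).
That clade contains 14 terminal taxa: Abies, Bacillus, Canis, Clostridium, Culex, Gasterosteus, Lynx, Oncorhynchus, Otocyon, Quercus, Sorghum, Staphylococcus, Tremarctos, Triturus.

14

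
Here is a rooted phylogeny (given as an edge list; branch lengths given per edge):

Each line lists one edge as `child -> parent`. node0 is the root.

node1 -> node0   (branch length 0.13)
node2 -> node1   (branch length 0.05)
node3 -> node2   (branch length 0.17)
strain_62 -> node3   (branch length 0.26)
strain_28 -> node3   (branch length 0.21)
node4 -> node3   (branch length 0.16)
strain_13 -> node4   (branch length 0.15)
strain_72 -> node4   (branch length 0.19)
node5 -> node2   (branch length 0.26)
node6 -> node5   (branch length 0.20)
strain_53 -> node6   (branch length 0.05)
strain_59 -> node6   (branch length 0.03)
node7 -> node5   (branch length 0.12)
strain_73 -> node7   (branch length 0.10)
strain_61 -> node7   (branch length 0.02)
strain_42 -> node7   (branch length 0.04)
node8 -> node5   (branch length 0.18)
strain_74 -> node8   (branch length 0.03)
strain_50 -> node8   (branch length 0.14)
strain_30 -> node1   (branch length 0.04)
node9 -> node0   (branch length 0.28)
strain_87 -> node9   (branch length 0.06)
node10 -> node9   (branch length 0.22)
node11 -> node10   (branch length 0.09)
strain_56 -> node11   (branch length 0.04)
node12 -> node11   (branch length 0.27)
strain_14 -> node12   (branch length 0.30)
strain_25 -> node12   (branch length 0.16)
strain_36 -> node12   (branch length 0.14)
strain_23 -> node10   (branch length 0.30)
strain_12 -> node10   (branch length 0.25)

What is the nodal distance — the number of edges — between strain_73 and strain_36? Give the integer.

10

The MRCA of strain_73 and strain_36 is the root of the tree.
From strain_73 up to that node: 5 branches. From strain_36 up to the same node: 5 branches. Total: 5 + 5 = 10.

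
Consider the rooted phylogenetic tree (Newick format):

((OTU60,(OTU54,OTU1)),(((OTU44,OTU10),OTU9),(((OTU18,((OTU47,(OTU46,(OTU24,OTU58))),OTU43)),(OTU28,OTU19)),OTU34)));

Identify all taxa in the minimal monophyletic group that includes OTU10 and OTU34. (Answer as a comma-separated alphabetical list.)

Tracing OTU10: it sits inside (OTU44,OTU10).
Tracing OTU34: it sits inside (((OTU18,((OTU47,(OTU46,(OTU24,OTU58))),OTU43)),(OTU28,OTU19)),OTU34).
The smallest clade enclosing both is (((OTU44,OTU10),OTU9),(((OTU18,((OTU47,(OTU46,(OTU24,OTU58))),OTU43)),(OTU28,OTU19)),OTU34)); the answer is its 12 terminal taxa in alphabetical order.

OTU10, OTU18, OTU19, OTU24, OTU28, OTU34, OTU43, OTU44, OTU46, OTU47, OTU58, OTU9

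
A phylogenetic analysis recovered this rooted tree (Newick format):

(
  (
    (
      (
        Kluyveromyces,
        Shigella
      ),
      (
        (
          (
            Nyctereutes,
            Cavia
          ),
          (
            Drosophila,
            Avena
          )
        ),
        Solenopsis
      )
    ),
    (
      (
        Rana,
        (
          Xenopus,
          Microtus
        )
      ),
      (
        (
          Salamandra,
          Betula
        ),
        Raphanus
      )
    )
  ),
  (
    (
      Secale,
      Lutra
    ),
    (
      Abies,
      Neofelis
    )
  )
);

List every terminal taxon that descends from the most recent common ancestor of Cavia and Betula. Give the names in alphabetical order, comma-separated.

Tracing Cavia: it sits inside (Nyctereutes,Cavia).
Tracing Betula: it sits inside (Salamandra,Betula).
The smallest clade enclosing both is (((Kluyveromyces,Shigella),(((Nyctereutes,Cavia),(Drosophila,Avena)),Solenopsis)),((Rana,(Xenopus,Microtus)),((Salamandra,Betula),Raphanus))); the answer is its 13 terminal taxa in alphabetical order.

Avena, Betula, Cavia, Drosophila, Kluyveromyces, Microtus, Nyctereutes, Rana, Raphanus, Salamandra, Shigella, Solenopsis, Xenopus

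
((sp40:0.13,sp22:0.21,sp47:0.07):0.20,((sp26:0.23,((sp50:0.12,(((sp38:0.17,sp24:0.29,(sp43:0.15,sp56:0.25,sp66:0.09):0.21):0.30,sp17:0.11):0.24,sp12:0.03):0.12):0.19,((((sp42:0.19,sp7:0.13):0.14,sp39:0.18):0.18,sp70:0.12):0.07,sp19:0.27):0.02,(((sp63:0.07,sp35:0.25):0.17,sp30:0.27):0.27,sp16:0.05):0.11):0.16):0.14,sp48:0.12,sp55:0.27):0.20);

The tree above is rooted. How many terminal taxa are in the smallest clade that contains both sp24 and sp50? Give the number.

The MRCA of sp24 and sp50 is the node subtending (sp50,(((sp38,sp24,(sp43,sp56,sp66)),sp17),sp12)).
That clade contains 8 terminal taxa: sp12, sp17, sp24, sp38, sp43, sp50, sp56, sp66.

8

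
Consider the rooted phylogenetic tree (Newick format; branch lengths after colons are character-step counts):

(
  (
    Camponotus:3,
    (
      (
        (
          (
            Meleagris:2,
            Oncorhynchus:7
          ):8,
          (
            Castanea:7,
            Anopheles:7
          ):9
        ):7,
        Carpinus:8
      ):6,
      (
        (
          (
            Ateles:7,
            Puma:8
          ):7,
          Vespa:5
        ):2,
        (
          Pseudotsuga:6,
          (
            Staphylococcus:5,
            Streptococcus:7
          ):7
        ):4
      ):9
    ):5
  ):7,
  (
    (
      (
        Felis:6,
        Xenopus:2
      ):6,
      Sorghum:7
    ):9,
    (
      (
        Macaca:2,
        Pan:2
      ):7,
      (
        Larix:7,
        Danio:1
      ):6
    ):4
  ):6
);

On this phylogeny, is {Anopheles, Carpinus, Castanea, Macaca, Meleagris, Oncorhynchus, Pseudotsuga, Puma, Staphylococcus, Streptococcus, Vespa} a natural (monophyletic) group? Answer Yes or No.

The MRCA of the listed taxa is the root, so the smallest clade containing them is the whole tree.
That clade also contains Ateles, Camponotus, Danio, Felis, Larix, Pan, Sorghum, Xenopus, which are not in the proposed group, so the group is not monophyletic.

No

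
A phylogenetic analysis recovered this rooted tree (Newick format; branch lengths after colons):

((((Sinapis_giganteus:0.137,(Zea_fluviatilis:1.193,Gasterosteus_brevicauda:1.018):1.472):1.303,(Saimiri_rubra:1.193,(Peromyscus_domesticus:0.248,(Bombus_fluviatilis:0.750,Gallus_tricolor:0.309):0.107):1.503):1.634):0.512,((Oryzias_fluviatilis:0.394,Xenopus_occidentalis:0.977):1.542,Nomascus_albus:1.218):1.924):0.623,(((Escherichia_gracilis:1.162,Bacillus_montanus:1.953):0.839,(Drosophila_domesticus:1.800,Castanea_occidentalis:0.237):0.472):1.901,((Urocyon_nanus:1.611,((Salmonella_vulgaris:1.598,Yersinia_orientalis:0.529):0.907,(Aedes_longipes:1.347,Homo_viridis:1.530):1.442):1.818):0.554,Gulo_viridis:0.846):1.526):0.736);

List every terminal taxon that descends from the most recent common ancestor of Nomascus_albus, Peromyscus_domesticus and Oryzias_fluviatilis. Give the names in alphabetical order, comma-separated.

Tracing Nomascus_albus: it sits inside ((Oryzias_fluviatilis,Xenopus_occidentalis),Nomascus_albus).
Tracing Peromyscus_domesticus: it sits inside (Peromyscus_domesticus,(Bombus_fluviatilis,Gallus_tricolor)).
Tracing Oryzias_fluviatilis: it sits inside (Oryzias_fluviatilis,Xenopus_occidentalis).
The smallest clade enclosing all 3 is (((Sinapis_giganteus,(Zea_fluviatilis,Gasterosteus_brevicauda)),(Saimiri_rubra,(Peromyscus_domesticus,(Bombus_fluviatilis,Gallus_tricolor)))),((Oryzias_fluviatilis,Xenopus_occidentalis),Nomascus_albus)); the answer is its 10 terminal taxa in alphabetical order.

Bombus_fluviatilis, Gallus_tricolor, Gasterosteus_brevicauda, Nomascus_albus, Oryzias_fluviatilis, Peromyscus_domesticus, Saimiri_rubra, Sinapis_giganteus, Xenopus_occidentalis, Zea_fluviatilis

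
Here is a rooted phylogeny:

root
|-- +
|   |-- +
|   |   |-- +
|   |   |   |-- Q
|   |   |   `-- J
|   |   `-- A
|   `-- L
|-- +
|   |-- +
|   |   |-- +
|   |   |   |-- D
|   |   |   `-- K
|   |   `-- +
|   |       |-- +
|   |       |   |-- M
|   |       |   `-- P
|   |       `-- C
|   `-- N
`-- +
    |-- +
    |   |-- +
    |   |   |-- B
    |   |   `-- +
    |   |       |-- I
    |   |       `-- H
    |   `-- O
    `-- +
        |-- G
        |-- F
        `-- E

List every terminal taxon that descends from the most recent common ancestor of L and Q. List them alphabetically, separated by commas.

A, J, L, Q

Tracing L: it sits inside (((Q,J),A),L).
Tracing Q: it sits inside (Q,J).
The smallest clade enclosing both is (((Q,J),A),L); the answer is its 4 terminal taxa in alphabetical order.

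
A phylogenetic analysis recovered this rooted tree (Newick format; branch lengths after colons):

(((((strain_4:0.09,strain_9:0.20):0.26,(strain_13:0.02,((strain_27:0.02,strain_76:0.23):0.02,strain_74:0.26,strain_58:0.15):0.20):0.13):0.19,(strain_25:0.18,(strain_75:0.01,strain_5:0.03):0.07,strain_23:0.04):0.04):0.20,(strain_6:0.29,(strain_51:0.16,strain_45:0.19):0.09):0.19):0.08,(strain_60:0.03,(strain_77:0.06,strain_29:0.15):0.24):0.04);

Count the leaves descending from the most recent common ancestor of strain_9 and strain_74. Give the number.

7

The MRCA of strain_9 and strain_74 is the node subtending ((strain_4,strain_9),(strain_13,((strain_27,strain_76),strain_74,strain_58))).
That clade contains 7 terminal taxa: strain_13, strain_27, strain_4, strain_58, strain_74, strain_76, strain_9.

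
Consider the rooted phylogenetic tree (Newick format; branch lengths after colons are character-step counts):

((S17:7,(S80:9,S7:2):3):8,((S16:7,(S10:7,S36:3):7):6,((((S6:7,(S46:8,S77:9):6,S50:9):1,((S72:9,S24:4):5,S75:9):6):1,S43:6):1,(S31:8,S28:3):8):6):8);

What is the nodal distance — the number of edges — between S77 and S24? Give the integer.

6

The MRCA of S77 and S24 is the node subtending ((S6,(S46,S77),S50),((S72,S24),S75)).
From S77 up to that node: 3 branches. From S24 up to the same node: 3 branches. Total: 3 + 3 = 6.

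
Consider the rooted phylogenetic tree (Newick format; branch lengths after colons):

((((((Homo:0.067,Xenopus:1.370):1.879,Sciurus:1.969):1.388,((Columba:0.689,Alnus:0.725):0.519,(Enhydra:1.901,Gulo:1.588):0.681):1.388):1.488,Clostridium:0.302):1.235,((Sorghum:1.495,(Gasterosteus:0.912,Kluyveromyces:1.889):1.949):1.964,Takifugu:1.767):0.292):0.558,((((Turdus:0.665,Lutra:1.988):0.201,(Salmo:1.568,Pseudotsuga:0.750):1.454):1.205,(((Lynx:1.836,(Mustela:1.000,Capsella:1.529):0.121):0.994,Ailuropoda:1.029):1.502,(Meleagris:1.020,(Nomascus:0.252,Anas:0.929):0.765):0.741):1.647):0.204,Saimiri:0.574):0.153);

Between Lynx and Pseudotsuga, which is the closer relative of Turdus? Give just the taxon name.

Pseudotsuga

The MRCA of Turdus and Pseudotsuga subtends ((Turdus,Lutra),(Salmo,Pseudotsuga)) (4 taxa).
The MRCA of Turdus and Lynx subtends (((Turdus,Lutra),(Salmo,Pseudotsuga)),(((Lynx,(Mustela,Capsella)),Ailuropoda),(Meleagris,(Nomascus,Anas)))) (11 taxa).
The first is nested inside the second, so Turdus shares a more recent common ancestor with Pseudotsuga.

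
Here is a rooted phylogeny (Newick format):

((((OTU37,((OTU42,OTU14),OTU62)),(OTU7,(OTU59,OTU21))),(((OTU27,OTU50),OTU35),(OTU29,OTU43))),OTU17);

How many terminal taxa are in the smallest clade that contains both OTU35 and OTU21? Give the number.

12

The MRCA of OTU35 and OTU21 is the node subtending (((OTU37,((OTU42,OTU14),OTU62)),(OTU7,(OTU59,OTU21))),(((OTU27,OTU50),OTU35),(OTU29,OTU43))).
That clade contains 12 terminal taxa: OTU14, OTU21, OTU27, OTU29, OTU35, OTU37, OTU42, OTU43, OTU50, OTU59, OTU62, OTU7.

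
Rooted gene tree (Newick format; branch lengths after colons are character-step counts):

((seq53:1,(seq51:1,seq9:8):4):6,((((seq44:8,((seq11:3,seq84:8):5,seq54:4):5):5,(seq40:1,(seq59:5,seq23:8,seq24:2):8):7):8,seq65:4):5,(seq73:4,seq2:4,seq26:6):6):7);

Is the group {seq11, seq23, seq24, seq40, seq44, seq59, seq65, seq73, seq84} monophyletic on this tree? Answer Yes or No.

The MRCA of the listed taxa subtends ((((seq44,((seq11,seq84),seq54)),(seq40,(seq59,seq23,seq24))),seq65),(seq73,seq2,seq26)).
That clade also contains seq2, seq26, seq54, which are not in the proposed group, so the group is not monophyletic.

No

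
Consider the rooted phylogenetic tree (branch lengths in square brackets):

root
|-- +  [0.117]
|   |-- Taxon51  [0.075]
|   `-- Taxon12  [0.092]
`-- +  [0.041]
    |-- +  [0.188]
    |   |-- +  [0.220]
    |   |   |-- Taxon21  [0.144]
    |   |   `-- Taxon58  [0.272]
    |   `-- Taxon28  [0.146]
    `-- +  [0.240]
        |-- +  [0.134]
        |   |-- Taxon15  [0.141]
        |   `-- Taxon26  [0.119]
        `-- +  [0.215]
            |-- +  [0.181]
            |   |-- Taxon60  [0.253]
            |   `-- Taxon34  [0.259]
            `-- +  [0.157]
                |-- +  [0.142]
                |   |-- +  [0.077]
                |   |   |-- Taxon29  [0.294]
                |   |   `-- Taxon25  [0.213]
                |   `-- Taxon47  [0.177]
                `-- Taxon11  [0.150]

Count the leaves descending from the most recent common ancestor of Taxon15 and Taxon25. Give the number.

8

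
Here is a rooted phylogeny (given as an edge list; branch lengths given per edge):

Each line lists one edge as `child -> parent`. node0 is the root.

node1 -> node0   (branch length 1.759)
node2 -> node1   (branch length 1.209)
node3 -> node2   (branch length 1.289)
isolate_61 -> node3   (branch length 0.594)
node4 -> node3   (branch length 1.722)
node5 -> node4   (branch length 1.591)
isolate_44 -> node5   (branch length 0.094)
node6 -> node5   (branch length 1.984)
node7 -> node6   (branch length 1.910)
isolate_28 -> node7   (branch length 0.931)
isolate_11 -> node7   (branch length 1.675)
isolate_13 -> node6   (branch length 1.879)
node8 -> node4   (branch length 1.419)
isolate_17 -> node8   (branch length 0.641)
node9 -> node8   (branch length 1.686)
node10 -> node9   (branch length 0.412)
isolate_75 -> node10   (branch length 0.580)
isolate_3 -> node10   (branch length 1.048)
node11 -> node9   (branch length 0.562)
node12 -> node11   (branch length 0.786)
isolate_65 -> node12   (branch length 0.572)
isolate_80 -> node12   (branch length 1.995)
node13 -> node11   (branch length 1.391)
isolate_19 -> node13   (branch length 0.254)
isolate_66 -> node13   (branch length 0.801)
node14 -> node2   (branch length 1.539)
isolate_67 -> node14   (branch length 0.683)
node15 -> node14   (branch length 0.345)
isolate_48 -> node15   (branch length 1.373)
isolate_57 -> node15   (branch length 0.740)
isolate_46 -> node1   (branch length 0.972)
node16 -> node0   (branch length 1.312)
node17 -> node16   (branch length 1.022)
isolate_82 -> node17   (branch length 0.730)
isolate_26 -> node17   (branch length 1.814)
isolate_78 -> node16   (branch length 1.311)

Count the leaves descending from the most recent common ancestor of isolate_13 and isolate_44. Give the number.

4

The MRCA of isolate_13 and isolate_44 is the node subtending (isolate_44,((isolate_28,isolate_11),isolate_13)).
That clade contains 4 terminal taxa: isolate_11, isolate_13, isolate_28, isolate_44.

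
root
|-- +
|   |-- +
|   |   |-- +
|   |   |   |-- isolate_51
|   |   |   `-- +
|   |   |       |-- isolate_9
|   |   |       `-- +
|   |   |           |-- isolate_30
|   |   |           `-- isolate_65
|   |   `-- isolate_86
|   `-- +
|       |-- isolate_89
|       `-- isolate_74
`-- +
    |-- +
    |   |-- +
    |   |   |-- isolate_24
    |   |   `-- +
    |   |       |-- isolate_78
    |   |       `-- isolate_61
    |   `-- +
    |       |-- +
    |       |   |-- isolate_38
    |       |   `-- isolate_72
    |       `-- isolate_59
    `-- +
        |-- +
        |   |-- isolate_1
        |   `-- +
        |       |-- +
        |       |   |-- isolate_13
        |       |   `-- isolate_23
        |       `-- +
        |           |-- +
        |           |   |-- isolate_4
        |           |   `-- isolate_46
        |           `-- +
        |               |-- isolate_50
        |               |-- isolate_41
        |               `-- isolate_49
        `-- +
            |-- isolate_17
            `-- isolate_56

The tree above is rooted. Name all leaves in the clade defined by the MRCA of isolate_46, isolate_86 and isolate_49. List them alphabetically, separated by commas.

isolate_1, isolate_13, isolate_17, isolate_23, isolate_24, isolate_30, isolate_38, isolate_4, isolate_41, isolate_46, isolate_49, isolate_50, isolate_51, isolate_56, isolate_59, isolate_61, isolate_65, isolate_72, isolate_74, isolate_78, isolate_86, isolate_89, isolate_9

Tracing isolate_46: it sits inside (isolate_4,isolate_46).
Tracing isolate_86: it sits inside ((isolate_51,(isolate_9,(isolate_30,isolate_65))),isolate_86).
Tracing isolate_49: it sits inside (isolate_50,isolate_41,isolate_49).
The smallest clade enclosing all 3 is the whole tree (their MRCA is the root), so the answer is all 23 tips in alphabetical order.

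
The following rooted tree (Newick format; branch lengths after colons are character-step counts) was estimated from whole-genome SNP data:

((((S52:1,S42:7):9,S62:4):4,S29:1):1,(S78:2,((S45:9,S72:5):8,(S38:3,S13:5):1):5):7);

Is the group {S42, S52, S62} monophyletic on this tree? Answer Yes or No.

The most recent common ancestor of these taxa subtends ((S52,S42),S62).
That clade has exactly 3 tips — every listed taxon and nothing else — so the group is monophyletic.

Yes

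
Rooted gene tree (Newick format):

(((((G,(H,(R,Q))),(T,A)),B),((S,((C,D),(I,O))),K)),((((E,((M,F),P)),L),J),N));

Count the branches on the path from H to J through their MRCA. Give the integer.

The MRCA of H and J is the root of the tree.
From H up to that node: 6 branches. From J up to the same node: 3 branches. Total: 6 + 3 = 9.

9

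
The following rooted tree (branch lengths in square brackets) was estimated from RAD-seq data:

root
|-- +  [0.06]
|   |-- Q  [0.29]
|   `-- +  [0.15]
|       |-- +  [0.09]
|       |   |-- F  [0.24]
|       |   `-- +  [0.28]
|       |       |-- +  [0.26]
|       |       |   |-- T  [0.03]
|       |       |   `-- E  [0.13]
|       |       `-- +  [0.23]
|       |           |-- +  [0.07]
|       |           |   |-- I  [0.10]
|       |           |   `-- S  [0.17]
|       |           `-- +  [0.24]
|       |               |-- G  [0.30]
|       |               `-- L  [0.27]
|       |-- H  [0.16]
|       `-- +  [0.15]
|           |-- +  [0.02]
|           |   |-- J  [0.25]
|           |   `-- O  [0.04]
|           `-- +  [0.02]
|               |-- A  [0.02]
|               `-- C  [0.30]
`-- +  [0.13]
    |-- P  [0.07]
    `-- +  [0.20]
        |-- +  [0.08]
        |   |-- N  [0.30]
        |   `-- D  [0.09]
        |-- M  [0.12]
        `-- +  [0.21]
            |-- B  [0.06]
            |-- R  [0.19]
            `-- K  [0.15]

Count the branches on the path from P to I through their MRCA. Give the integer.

The MRCA of P and I is the root of the tree.
From P up to that node: 2 branches. From I up to the same node: 7 branches. Total: 2 + 7 = 9.

9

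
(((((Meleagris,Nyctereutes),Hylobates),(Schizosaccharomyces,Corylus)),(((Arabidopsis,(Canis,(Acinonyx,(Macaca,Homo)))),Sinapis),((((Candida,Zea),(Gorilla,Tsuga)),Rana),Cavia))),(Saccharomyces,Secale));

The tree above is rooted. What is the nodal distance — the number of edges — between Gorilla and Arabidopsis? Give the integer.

8

The MRCA of Gorilla and Arabidopsis is the node subtending (((Arabidopsis,(Canis,(Acinonyx,(Macaca,Homo)))),Sinapis),((((Candida,Zea),(Gorilla,Tsuga)),Rana),Cavia)).
From Gorilla up to that node: 5 branches. From Arabidopsis up to the same node: 3 branches. Total: 5 + 3 = 8.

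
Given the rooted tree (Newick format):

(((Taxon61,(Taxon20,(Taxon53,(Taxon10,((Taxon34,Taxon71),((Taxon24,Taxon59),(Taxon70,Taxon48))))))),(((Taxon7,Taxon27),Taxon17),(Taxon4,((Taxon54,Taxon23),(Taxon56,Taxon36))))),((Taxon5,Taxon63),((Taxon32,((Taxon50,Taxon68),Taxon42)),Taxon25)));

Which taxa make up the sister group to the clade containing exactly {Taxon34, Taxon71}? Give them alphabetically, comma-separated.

The clade containing exactly {Taxon34, Taxon71} attaches to the tree at the node subtending ((Taxon34,Taxon71),((Taxon24,Taxon59),(Taxon70,Taxon48))).
The other lineage descending from that same node — the sister group — is ((Taxon24,Taxon59),(Taxon70,Taxon48)); its 4 tips in alphabetical order are the answer.

Taxon24, Taxon48, Taxon59, Taxon70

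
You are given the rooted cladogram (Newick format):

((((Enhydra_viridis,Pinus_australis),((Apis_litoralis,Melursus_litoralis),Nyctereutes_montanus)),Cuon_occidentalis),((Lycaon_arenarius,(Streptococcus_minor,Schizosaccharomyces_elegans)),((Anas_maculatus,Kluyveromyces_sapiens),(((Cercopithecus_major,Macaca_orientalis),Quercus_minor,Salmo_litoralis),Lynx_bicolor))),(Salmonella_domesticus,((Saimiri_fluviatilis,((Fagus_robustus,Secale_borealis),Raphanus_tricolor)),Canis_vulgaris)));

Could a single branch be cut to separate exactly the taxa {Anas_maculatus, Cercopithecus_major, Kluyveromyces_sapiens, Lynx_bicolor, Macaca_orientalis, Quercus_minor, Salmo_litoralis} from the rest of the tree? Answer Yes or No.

Yes

The most recent common ancestor of these taxa subtends ((Anas_maculatus,Kluyveromyces_sapiens),(((Cercopithecus_major,Macaca_orientalis),Quercus_minor,Salmo_litoralis),Lynx_bicolor)).
That clade has exactly 7 tips — every listed taxon and nothing else — so the group is monophyletic.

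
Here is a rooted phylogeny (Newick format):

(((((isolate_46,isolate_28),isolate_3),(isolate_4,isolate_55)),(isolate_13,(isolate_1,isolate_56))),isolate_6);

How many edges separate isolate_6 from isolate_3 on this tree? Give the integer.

The MRCA of isolate_6 and isolate_3 is the root of the tree.
From isolate_6 up to that node: 1 branch. From isolate_3 up to the same node: 4 branches. Total: 1 + 4 = 5.

5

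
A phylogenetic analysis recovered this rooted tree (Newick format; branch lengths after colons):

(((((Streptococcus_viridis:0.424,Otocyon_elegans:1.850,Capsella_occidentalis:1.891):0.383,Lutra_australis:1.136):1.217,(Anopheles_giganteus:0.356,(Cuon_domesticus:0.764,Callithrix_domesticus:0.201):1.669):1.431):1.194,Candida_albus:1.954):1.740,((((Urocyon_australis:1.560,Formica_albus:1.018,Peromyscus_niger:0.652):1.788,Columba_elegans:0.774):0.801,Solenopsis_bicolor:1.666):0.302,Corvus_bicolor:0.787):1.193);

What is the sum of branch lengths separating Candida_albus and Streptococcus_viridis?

5.172

The path runs Candida_albus → … → MRCA → … → Streptococcus_viridis; the MRCA is the node subtending ((((Streptococcus_viridis,Otocyon_elegans,Capsella_occidentalis),Lutra_australis),(Anopheles_giganteus,(Cuon_domesticus,Callithrix_domesticus))),Candida_albus).
Branch lengths along that path: 1.954 + 1.194 + 1.217 + 0.383 + 0.424 = 5.172.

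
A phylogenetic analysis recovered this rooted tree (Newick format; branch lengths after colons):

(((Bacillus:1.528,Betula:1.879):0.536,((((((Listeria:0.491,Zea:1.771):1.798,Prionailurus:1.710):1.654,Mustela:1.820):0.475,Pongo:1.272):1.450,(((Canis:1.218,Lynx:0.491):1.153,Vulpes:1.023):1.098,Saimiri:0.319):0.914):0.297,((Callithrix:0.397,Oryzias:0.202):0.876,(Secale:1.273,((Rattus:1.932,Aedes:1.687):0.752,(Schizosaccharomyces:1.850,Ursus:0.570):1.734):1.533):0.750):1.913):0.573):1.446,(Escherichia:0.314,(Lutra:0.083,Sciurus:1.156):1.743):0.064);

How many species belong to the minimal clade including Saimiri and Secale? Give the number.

16

The MRCA of Saimiri and Secale is the node subtending ((((((Listeria,Zea),Prionailurus),Mustela),Pongo),(((Canis,Lynx),Vulpes),Saimiri)),((Callithrix,Oryzias),(Secale,((Rattus,Aedes),(Schizosaccharomyces,Ursus))))).
That clade contains 16 terminal taxa: Aedes, Callithrix, Canis, Listeria, Lynx, Mustela, Oryzias, Pongo, Prionailurus, Rattus, Saimiri, Schizosaccharomyces, Secale, Ursus, Vulpes, Zea.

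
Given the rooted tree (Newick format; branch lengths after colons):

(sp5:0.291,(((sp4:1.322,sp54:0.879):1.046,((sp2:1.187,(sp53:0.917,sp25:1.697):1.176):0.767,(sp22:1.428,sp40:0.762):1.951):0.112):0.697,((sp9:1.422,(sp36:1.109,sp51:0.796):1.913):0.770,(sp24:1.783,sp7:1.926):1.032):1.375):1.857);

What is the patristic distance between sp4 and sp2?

4.434

The path runs sp4 → … → MRCA → … → sp2; the MRCA is the node subtending ((sp4,sp54),((sp2,(sp53,sp25)),(sp22,sp40))).
Branch lengths along that path: 1.322 + 1.046 + 0.112 + 0.767 + 1.187 = 4.434.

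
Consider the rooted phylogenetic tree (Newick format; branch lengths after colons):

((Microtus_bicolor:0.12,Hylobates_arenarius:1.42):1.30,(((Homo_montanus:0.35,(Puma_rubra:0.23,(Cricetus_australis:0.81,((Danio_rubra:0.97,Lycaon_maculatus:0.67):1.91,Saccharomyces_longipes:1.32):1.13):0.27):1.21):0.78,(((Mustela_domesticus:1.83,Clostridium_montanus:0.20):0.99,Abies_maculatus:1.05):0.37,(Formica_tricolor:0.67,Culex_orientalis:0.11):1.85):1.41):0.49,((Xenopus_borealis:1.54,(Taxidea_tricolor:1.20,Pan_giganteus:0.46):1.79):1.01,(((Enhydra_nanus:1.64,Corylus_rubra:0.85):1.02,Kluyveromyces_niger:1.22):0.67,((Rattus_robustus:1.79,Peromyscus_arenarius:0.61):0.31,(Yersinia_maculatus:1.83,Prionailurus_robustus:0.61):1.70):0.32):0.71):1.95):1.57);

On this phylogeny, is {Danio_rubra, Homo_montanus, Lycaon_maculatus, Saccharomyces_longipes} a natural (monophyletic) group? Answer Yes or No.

No

The MRCA of the listed taxa subtends (Homo_montanus,(Puma_rubra,(Cricetus_australis,((Danio_rubra,Lycaon_maculatus),Saccharomyces_longipes)))).
That clade also contains Cricetus_australis, Puma_rubra, which are not in the proposed group, so the group is not monophyletic.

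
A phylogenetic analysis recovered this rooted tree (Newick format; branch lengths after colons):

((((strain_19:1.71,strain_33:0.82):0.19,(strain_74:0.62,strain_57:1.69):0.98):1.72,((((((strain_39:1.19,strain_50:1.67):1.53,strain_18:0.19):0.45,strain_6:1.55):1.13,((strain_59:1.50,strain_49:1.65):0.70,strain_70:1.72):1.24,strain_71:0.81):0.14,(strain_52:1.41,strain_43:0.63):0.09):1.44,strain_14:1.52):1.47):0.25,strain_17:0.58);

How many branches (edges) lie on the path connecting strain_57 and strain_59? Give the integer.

9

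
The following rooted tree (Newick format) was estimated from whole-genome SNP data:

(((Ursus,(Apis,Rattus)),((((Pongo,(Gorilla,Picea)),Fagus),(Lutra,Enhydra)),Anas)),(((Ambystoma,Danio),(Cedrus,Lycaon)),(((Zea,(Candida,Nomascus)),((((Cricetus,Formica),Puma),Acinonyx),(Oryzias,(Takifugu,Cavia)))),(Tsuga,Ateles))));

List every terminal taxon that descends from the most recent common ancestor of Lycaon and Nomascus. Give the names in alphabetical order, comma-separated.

Acinonyx, Ambystoma, Ateles, Candida, Cavia, Cedrus, Cricetus, Danio, Formica, Lycaon, Nomascus, Oryzias, Puma, Takifugu, Tsuga, Zea

Tracing Lycaon: it sits inside (Cedrus,Lycaon).
Tracing Nomascus: it sits inside (Candida,Nomascus).
The smallest clade enclosing both is (((Ambystoma,Danio),(Cedrus,Lycaon)),(((Zea,(Candida,Nomascus)),((((Cricetus,Formica),Puma),Acinonyx),(Oryzias,(Takifugu,Cavia)))),(Tsuga,Ateles))); the answer is its 16 terminal taxa in alphabetical order.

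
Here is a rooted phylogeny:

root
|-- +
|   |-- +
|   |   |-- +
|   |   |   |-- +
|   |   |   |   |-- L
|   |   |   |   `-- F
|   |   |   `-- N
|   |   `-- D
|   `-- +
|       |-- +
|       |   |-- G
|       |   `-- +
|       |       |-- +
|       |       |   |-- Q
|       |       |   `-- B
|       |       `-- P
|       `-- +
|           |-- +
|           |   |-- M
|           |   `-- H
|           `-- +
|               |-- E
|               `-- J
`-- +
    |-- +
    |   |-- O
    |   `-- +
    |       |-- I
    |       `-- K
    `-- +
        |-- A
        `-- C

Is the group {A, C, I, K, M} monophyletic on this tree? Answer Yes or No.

The MRCA of the listed taxa is the root, so the smallest clade containing them is the whole tree.
That clade also contains B, D, E, F, G, H, J, L, N, O, P, Q, which are not in the proposed group, so the group is not monophyletic.

No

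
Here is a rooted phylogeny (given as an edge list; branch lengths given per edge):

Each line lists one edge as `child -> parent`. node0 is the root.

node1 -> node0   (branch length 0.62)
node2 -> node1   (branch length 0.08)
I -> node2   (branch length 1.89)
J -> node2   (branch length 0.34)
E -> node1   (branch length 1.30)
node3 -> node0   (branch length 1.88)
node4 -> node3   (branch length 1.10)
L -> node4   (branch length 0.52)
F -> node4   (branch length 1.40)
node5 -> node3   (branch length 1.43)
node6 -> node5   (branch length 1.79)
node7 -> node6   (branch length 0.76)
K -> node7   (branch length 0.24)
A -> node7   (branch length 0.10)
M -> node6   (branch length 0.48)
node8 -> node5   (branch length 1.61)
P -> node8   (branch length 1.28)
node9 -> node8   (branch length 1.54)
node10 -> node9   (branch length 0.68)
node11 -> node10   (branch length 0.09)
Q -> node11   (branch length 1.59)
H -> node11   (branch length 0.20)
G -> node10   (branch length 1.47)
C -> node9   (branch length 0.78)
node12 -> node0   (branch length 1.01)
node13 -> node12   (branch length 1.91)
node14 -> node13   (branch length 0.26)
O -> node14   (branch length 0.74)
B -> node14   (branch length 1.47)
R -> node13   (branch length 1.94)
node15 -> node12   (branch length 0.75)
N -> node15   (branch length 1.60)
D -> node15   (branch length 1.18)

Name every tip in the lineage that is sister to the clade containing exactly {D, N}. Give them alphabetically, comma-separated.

The clade containing exactly {D, N} attaches to the tree at the node subtending (((O,B),R),(N,D)).
The other lineage descending from that same node — the sister group — is ((O,B),R); its 3 tips in alphabetical order are the answer.

B, O, R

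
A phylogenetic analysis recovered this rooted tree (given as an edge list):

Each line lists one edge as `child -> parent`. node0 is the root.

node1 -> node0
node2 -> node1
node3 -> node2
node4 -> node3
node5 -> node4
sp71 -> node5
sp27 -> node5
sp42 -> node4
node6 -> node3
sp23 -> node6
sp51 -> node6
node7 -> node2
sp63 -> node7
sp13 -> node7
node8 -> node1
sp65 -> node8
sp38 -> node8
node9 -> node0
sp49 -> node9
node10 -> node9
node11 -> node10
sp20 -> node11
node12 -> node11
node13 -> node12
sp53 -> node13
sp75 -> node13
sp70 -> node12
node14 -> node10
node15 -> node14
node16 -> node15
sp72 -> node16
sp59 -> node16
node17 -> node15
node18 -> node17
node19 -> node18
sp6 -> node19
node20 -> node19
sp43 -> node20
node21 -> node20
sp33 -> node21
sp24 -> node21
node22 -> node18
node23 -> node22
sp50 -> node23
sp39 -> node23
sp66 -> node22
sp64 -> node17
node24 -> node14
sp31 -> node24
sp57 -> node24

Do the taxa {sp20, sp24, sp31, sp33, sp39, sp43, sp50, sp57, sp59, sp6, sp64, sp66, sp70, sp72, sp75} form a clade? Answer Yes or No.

No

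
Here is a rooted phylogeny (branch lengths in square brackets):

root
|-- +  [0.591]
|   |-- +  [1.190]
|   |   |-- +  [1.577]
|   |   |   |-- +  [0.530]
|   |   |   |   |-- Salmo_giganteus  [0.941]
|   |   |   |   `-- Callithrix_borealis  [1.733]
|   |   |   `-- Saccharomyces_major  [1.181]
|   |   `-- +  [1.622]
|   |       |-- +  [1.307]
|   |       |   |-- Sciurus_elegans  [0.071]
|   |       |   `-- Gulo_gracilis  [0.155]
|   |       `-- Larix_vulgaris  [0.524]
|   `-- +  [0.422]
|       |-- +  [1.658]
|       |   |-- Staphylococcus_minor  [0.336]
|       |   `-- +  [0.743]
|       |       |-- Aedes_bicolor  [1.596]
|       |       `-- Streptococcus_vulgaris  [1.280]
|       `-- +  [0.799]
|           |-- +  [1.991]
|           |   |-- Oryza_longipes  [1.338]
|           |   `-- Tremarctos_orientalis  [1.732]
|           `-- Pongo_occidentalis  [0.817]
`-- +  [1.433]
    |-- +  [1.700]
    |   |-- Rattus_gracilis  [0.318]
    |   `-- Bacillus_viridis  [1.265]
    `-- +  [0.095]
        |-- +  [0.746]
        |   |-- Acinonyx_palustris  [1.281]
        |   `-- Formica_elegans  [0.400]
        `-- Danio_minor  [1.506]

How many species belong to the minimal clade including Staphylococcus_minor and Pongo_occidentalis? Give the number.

The MRCA of Staphylococcus_minor and Pongo_occidentalis is the node subtending ((Staphylococcus_minor,(Aedes_bicolor,Streptococcus_vulgaris)),((Oryza_longipes,Tremarctos_orientalis),Pongo_occidentalis)).
That clade contains 6 terminal taxa: Aedes_bicolor, Oryza_longipes, Pongo_occidentalis, Staphylococcus_minor, Streptococcus_vulgaris, Tremarctos_orientalis.

6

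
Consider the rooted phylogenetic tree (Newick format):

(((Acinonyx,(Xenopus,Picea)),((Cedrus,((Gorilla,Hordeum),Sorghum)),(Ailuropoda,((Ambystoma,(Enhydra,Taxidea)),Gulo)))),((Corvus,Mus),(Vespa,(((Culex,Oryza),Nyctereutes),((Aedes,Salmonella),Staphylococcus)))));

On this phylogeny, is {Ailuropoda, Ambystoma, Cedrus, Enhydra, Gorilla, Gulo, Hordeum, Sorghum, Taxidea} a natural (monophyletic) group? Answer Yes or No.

Yes

The most recent common ancestor of these taxa subtends ((Cedrus,((Gorilla,Hordeum),Sorghum)),(Ailuropoda,((Ambystoma,(Enhydra,Taxidea)),Gulo))).
That clade has exactly 9 tips — every listed taxon and nothing else — so the group is monophyletic.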